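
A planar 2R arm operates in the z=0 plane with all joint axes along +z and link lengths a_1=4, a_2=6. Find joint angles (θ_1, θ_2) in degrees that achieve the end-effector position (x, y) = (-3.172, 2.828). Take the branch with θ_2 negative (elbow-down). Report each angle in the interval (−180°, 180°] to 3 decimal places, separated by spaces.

cos θ_2 = (18.0592−4²−6²)/(2·4·6) = -0.7071; θ_2 = -134.9995° (elbow-down)
β = atan2(2.8280,-3.1720) = 138.2814°; ψ = atan2(-4.2427,-0.2426) = -93.2727°
θ_1 = β − ψ = 231.5541°

-128.446 -135.000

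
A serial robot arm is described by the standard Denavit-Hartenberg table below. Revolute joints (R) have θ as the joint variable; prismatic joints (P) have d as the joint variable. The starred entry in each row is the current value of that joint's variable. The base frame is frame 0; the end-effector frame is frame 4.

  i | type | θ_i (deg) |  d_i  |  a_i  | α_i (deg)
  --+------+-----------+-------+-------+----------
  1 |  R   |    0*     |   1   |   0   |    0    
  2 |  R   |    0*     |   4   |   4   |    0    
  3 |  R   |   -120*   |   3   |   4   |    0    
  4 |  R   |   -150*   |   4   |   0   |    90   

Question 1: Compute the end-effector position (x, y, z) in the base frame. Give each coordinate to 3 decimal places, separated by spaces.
2.000 -3.464 12.000

after link 1: o_1 = (0.0000, 0.0000, 1.0000)
after link 2: o_2 = (4.0000, 0.0000, 5.0000)
after link 3: o_3 = (2.0000, -3.4641, 8.0000)
after link 4: o_4 = (2.0000, -3.4641, 12.0000)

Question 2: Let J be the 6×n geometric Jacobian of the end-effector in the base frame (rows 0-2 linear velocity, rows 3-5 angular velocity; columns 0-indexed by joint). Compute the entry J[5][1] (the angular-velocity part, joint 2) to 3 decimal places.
axis z_1 = (0.0000,0.0000,1.0000); lever o_n−o_1 = (2.0000,-3.4641,11.0000)
cross product → J_v[:, 1] = (3.4641,2.0000,-0.0000)
J_ω[:, 1] = z_1
entry J[5][1] = 1.0000

1.000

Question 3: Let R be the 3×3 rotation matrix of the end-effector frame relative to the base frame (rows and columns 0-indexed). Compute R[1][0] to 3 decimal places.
End-effector x-axis (col 0 of R) = (-0.0000,1.0000,0.0000)
R[1][0] = 1.0000

1.000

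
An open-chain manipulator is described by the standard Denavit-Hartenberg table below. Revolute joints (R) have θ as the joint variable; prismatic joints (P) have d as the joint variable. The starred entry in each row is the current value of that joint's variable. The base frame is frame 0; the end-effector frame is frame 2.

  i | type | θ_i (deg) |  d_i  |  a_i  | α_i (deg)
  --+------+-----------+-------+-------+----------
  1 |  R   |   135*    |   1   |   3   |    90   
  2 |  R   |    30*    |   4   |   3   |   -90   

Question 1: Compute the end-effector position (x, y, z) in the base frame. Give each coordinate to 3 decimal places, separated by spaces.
after link 1: o_1 = (-2.1213, 2.1213, 1.0000)
after link 2: o_2 = (-1.1300, 6.7869, 2.5000)

-1.130 6.787 2.500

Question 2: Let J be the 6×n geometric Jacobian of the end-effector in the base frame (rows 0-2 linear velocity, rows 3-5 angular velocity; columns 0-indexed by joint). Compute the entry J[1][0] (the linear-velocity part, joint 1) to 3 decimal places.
axis z_0 = ẑ; lever o_n−o_0 = (-1.1300,6.7869,2.5000)
cross product → J_v[:, 0] = (-6.7869,-1.1300,0.0000)
J_ω[:, 0] = z_0
entry J[1][0] = -1.1300

-1.130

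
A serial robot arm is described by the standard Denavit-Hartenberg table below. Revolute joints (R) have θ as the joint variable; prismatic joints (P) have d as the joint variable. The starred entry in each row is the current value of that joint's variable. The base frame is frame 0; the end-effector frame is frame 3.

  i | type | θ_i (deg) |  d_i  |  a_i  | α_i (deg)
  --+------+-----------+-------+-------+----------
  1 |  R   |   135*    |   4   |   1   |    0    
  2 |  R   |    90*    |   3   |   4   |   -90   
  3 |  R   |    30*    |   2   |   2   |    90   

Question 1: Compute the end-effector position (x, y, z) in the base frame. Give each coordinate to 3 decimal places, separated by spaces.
after link 1: o_1 = (-0.7071, 0.7071, 4.0000)
after link 2: o_2 = (-3.5355, -2.1213, 7.0000)
after link 3: o_3 = (-3.3461, -4.7603, 6.0000)

-3.346 -4.760 6.000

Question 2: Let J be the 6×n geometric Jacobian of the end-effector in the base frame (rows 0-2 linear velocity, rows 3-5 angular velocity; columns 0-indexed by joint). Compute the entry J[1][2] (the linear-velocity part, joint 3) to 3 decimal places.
0.707

axis z_2 = (0.7071,-0.7071,0.0000); lever o_n−o_2 = (0.1895,-2.6390,-1.0000)
cross product → J_v[:, 2] = (0.7071,0.7071,-1.7321)
J_ω[:, 2] = z_2
entry J[1][2] = 0.7071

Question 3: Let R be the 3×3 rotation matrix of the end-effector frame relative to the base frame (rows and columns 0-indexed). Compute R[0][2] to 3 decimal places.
End-effector z-axis (col 2 of R) = (-0.3536,-0.3536,0.8660)
R[0][2] = -0.3536

-0.354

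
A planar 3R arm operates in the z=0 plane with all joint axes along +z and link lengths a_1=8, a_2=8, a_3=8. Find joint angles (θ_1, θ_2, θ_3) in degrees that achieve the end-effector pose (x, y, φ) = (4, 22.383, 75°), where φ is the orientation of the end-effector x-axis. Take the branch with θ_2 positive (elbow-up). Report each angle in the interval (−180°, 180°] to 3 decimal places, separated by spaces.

wrist centre = target − a_3·(cos φ, sin φ) = (1.9294, 14.6556)
cos θ_2 = (218.5092−8²−8²)/(2·8·8) = 0.7071; θ_2 = 45.0003° (elbow-up)
β = atan2(14.6556,1.9294) = 82.5000°; ψ = atan2(5.6569,13.6568) = 22.5002°
θ_1 = β − ψ = 59.9998°
θ_3 = φ − θ_1 − θ_2 = -30.0001° (wrapped to (-180°,180°])

60.000 45.000 -30.000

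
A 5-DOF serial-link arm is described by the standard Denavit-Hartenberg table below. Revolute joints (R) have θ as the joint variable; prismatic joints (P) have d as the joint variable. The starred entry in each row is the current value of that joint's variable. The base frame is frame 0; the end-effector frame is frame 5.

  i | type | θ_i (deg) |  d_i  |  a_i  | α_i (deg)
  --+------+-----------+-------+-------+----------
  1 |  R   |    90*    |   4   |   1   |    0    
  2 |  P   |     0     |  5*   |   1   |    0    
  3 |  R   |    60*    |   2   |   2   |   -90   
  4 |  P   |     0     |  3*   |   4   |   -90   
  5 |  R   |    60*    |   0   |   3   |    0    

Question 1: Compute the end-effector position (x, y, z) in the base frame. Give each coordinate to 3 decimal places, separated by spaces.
-6.696 5.402 11.000

after link 1: o_1 = (0.0000, 1.0000, 4.0000)
after link 2: o_2 = (0.0000, 2.0000, 9.0000)
after link 3: o_3 = (-1.7321, 3.0000, 11.0000)
after link 4: o_4 = (-6.6962, 2.4019, 11.0000)
after link 5: o_5 = (-6.6962, 5.4019, 11.0000)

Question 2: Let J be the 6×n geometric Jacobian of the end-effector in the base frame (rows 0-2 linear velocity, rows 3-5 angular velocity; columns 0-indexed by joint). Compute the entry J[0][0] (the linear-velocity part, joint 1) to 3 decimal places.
-5.402

axis z_0 = ẑ; lever o_n−o_0 = (-6.6962,5.4019,11.0000)
cross product → J_v[:, 0] = (-5.4019,-6.6962,0.0000)
J_ω[:, 0] = z_0
entry J[0][0] = -5.4019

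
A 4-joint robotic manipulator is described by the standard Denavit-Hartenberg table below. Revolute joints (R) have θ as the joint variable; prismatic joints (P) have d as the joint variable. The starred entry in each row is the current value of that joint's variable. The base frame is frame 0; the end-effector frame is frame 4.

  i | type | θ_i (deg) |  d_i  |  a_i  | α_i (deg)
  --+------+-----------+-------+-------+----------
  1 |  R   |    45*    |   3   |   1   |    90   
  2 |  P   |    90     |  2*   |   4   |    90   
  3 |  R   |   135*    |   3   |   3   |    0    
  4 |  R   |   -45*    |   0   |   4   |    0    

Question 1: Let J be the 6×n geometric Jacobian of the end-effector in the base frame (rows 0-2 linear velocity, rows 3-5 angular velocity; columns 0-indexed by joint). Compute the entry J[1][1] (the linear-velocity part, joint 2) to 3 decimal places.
-0.707

prismatic axis z_1 = (0.7071,-0.7071,0.0000)
J_v[:, 1] = z_1; J_ω[:, 1] = (0,0,0)
entry J[1][1] = -0.7071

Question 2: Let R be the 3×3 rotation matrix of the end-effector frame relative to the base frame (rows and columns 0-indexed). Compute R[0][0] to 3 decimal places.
End-effector x-axis (col 0 of R) = (0.7071,-0.7071,0.0000)
R[0][0] = 0.7071

0.707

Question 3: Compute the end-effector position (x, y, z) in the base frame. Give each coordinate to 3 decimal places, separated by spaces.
8.571 -2.914 4.879

after link 1: o_1 = (0.7071, 0.7071, 3.0000)
after link 2: o_2 = (2.1213, -0.7071, 7.0000)
after link 3: o_3 = (5.7426, -0.0858, 4.8787)
after link 4: o_4 = (8.5711, -2.9142, 4.8787)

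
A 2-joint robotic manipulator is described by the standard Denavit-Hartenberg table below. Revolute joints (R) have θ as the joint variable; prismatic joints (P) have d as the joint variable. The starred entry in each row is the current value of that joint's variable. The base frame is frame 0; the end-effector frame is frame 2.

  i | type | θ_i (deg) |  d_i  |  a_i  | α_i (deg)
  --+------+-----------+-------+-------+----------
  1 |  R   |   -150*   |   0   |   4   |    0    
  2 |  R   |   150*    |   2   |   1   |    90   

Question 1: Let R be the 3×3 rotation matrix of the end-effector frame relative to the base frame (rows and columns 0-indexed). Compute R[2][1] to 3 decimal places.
1.000

End-effector y-axis (col 1 of R) = (0.0000,0.0000,1.0000)
R[2][1] = 1.0000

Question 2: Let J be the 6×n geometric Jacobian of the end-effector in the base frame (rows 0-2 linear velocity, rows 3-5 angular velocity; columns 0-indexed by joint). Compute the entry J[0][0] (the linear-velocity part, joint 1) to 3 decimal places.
axis z_0 = ẑ; lever o_n−o_0 = (-2.4641,-2.0000,2.0000)
cross product → J_v[:, 0] = (2.0000,-2.4641,0.0000)
J_ω[:, 0] = z_0
entry J[0][0] = 2.0000

2.000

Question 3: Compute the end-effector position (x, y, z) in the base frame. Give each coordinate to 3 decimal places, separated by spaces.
after link 1: o_1 = (-3.4641, -2.0000, 0.0000)
after link 2: o_2 = (-2.4641, -2.0000, 2.0000)

-2.464 -2.000 2.000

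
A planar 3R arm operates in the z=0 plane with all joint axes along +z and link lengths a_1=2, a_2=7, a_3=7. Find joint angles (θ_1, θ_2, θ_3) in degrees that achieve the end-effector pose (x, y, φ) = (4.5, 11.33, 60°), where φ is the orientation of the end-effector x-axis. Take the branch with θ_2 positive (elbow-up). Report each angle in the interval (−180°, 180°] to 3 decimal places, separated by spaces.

-60.007 150.005 -29.998

wrist centre = target − a_3·(cos φ, sin φ) = (1.0000, 5.2678)
cos θ_2 = (28.7500−2²−7²)/(2·2·7) = -0.8661; θ_2 = 150.0055° (elbow-up)
β = atan2(5.2678,1.0000) = 79.2513°; ψ = atan2(3.4994,-4.0625) = 139.2586°
θ_1 = β − ψ = -60.0073°
θ_3 = φ − θ_1 − θ_2 = -29.9982° (wrapped to (-180°,180°])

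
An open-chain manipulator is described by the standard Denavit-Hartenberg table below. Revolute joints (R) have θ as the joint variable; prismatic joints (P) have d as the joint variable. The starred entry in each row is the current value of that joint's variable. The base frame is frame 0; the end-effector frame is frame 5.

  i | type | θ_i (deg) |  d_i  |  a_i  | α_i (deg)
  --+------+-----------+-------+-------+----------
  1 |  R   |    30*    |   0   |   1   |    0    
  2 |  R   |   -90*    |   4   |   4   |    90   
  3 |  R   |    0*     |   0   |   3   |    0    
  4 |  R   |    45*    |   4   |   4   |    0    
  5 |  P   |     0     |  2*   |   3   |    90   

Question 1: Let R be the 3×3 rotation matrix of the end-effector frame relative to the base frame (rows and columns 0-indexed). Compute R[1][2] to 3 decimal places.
End-effector z-axis (col 2 of R) = (0.3536,-0.6124,-0.7071)
R[1][2] = -0.6124

-0.612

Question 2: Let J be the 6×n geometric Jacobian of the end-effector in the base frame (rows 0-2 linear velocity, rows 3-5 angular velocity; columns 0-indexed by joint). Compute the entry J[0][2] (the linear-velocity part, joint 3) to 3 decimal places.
-2.475

axis z_2 = (-0.8660,-0.5000,0.0000); lever o_n−o_2 = (-1.2213,-9.8847,4.9497)
cross product → J_v[:, 2] = (-2.4749,4.2866,7.9497)
J_ω[:, 2] = z_2
entry J[0][2] = -2.4749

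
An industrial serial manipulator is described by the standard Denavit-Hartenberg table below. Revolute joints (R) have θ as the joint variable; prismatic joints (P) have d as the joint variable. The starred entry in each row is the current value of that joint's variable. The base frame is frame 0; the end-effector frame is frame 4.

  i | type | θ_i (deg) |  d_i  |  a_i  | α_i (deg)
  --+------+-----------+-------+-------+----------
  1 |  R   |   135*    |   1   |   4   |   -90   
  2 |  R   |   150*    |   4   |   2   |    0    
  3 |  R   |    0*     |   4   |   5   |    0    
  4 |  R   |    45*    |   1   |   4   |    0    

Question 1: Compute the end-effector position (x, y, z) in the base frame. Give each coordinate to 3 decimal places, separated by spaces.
after link 1: o_1 = (-2.8284, 2.8284, 1.0000)
after link 2: o_2 = (-4.4321, -1.2247, 0.0000)
after link 3: o_3 = (-4.1987, -7.1150, -2.5000)
after link 4: o_4 = (-2.1737, -10.5542, -1.4647)

-2.174 -10.554 -1.465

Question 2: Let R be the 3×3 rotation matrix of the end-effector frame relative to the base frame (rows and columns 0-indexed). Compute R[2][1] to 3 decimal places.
0.966

End-effector y-axis (col 1 of R) = (-0.1830,0.1830,0.9659)
R[2][1] = 0.9659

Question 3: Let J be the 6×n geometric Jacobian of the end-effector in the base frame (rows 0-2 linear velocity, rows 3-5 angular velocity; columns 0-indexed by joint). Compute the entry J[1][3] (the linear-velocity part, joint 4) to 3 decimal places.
axis z_3 = (-0.7071,-0.7071,0.0000); lever o_n−o_3 = (2.0249,-3.4392,1.0353)
cross product → J_v[:, 3] = (-0.7321,0.7321,3.8637)
J_ω[:, 3] = z_3
entry J[1][3] = 0.7321

0.732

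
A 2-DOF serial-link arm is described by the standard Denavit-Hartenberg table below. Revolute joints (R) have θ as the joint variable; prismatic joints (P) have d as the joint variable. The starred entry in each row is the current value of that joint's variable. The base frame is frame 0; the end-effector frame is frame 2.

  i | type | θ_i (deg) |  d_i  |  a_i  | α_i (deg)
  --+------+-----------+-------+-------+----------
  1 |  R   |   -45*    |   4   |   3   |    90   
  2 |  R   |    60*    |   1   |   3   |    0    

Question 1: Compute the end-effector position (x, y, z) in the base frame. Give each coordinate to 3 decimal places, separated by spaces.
2.475 -3.889 6.598

after link 1: o_1 = (2.1213, -2.1213, 4.0000)
after link 2: o_2 = (2.4749, -3.8891, 6.5981)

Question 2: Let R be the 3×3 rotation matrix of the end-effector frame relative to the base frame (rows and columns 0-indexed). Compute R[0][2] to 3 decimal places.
End-effector z-axis (col 2 of R) = (-0.7071,-0.7071,0.0000)
R[0][2] = -0.7071

-0.707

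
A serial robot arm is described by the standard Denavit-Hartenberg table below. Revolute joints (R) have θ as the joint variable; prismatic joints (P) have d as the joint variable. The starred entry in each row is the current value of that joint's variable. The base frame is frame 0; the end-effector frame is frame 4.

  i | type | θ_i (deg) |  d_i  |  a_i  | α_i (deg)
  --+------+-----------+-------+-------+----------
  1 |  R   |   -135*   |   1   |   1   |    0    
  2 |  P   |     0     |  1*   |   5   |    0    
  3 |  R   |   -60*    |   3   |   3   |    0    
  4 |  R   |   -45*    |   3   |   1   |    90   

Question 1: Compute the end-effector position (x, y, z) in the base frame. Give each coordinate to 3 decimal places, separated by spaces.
after link 1: o_1 = (-0.7071, -0.7071, 1.0000)
after link 2: o_2 = (-4.2426, -4.2426, 2.0000)
after link 3: o_3 = (-7.1404, -3.4662, 5.0000)
after link 4: o_4 = (-7.6404, -2.6002, 8.0000)

-7.640 -2.600 8.000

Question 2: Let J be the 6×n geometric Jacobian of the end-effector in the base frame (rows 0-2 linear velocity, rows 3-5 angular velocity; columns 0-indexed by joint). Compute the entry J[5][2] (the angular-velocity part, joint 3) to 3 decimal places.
1.000

axis z_2 = (0.0000,0.0000,1.0000); lever o_n−o_2 = (-3.3978,1.6425,6.0000)
cross product → J_v[:, 2] = (-1.6425,-3.3978,0.0000)
J_ω[:, 2] = z_2
entry J[5][2] = 1.0000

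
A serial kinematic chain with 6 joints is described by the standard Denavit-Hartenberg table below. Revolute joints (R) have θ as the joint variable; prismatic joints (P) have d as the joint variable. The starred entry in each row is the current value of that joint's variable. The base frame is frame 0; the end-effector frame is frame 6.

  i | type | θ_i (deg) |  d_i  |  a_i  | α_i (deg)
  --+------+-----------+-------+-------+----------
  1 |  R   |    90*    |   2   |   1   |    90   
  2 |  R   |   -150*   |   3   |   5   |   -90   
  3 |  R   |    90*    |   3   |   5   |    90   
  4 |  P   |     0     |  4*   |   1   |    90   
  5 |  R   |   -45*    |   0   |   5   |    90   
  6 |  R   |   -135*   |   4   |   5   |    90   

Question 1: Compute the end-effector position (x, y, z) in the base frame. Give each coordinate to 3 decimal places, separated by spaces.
after link 1: o_1 = (0.0000, 1.0000, 2.0000)
after link 2: o_2 = (3.0000, -3.3301, -0.5000)
after link 3: o_3 = (-2.0000, -1.8301, -3.0981)
after link 4: o_4 = (-3.0000, -5.2942, -5.0981)
after link 5: o_5 = (-6.5355, -2.2324, -3.3303)
after link 6: o_6 = (-1.2071, -0.1802, -6.2280)

-1.207 -0.180 -6.228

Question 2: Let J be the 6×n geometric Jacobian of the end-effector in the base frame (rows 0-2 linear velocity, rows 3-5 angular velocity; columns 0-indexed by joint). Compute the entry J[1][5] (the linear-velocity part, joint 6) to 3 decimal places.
axis z_5 = (0.7071,0.6124,0.3536); lever o_n−o_5 = (5.3284,2.0522,-2.8976)
cross product → J_v[:, 5] = (-2.5000,3.9328,-1.8119)
J_ω[:, 5] = z_5
entry J[1][5] = 3.9328

3.933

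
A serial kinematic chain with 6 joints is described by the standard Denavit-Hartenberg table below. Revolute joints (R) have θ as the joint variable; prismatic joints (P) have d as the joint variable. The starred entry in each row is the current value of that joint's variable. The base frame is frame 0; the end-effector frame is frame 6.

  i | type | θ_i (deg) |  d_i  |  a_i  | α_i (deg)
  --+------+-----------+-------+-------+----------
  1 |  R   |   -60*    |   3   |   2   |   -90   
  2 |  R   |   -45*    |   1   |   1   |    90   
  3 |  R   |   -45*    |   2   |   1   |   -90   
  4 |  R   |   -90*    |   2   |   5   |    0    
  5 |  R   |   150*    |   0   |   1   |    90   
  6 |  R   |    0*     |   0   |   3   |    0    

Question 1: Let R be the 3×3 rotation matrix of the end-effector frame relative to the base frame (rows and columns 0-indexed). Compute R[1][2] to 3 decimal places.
-0.375

End-effector z-axis (col 2 of R) = (-0.4906,-0.3750,0.7866)
R[1][2] = -0.3750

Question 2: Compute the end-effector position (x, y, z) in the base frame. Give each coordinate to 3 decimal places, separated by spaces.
after link 1: o_1 = (1.0000, -1.7321, 3.0000)
after link 2: o_2 = (2.2196, -1.8444, 3.7071)
after link 3: o_3 = (1.1501, -1.4062, 5.6213)
after link 4: o_4 = (1.1071, 1.4967, 10.1569)
after link 5: o_5 = (1.2321, 0.5731, 9.7945)
after link 6: o_6 = (1.6071, -2.1978, 8.7074)

1.607 -2.198 8.707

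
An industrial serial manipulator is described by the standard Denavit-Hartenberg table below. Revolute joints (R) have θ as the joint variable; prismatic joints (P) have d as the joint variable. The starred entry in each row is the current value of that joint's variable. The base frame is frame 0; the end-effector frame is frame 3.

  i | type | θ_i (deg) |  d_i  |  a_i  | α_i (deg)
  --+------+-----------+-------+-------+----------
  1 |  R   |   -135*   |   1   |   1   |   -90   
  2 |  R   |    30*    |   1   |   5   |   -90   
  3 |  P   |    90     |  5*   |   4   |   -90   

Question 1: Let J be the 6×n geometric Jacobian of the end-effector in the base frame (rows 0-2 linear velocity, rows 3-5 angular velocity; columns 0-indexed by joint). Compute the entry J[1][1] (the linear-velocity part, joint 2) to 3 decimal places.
axis z_1 = (0.7071,-0.7071,0.0000); lever o_n−o_1 = (-3.4154,0.8272,-6.8301)
cross product → J_v[:, 1] = (4.8296,4.8296,-1.8301)
J_ω[:, 1] = z_1
entry J[1][1] = 4.8296

4.830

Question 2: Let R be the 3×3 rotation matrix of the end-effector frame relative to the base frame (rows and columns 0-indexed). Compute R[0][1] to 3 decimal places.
End-effector y-axis (col 1 of R) = (-0.3536,-0.3536,0.8660)
R[0][1] = -0.3536

-0.354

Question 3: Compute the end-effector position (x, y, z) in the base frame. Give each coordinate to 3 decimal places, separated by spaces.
-4.123 0.120 -5.830

after link 1: o_1 = (-0.7071, -0.7071, 1.0000)
after link 2: o_2 = (-3.0619, -4.4761, -1.5000)
after link 3: o_3 = (-4.1225, 0.1201, -5.8301)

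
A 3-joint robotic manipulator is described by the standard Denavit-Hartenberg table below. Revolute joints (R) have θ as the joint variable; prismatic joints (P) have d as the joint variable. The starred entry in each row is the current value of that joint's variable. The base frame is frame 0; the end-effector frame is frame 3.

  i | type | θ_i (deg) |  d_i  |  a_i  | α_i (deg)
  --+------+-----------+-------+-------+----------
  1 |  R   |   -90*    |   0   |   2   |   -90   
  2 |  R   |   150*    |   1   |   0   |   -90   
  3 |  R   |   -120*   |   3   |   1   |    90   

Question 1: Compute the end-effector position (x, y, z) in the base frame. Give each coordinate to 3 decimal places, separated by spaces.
1.866 -0.933 2.848

after link 1: o_1 = (0.0000, -2.0000, 0.0000)
after link 2: o_2 = (1.0000, -2.0000, 0.0000)
after link 3: o_3 = (1.8660, -0.9330, 2.8481)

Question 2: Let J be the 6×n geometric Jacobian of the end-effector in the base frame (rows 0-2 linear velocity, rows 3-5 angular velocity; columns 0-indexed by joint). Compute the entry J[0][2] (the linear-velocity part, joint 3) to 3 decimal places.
axis z_2 = (-0.0000,0.5000,0.8660); lever o_n−o_2 = (0.8660,1.0670,2.8481)
cross product → J_v[:, 2] = (0.5000,0.7500,-0.4330)
J_ω[:, 2] = z_2
entry J[0][2] = 0.5000

0.500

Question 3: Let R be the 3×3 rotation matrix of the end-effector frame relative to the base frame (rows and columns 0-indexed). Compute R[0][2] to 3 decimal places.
-0.500

End-effector z-axis (col 2 of R) = (-0.5000,-0.7500,0.4330)
R[0][2] = -0.5000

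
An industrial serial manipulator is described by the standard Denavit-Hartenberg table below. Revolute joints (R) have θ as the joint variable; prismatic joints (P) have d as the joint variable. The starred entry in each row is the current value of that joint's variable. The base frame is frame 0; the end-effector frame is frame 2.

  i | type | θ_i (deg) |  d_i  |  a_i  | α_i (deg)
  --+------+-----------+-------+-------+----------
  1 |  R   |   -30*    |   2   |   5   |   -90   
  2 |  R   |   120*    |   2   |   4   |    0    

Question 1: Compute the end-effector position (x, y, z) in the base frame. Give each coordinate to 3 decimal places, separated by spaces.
3.598 0.232 -1.464

after link 1: o_1 = (4.3301, -2.5000, 2.0000)
after link 2: o_2 = (3.5981, 0.2321, -1.4641)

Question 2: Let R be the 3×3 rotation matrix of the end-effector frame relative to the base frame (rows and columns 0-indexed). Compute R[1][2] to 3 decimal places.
0.866

End-effector z-axis (col 2 of R) = (0.5000,0.8660,0.0000)
R[1][2] = 0.8660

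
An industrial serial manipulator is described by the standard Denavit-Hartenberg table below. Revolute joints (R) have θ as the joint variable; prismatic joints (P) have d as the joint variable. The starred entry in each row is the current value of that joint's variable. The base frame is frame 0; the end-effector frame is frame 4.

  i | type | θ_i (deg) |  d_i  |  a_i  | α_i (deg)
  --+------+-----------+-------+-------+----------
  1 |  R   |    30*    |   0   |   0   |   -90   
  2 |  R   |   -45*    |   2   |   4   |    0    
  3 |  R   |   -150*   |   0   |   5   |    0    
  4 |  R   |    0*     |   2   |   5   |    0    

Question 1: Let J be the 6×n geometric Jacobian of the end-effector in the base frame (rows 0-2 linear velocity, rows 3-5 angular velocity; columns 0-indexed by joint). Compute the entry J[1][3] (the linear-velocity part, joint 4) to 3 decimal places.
axis z_3 = (-0.5000,0.8660,0.0000); lever o_n−o_3 = (-5.1826,-0.6828,-1.2941)
cross product → J_v[:, 3] = (-1.1207,-0.6470,4.8296)
J_ω[:, 3] = z_3
entry J[1][3] = -0.6470

-0.647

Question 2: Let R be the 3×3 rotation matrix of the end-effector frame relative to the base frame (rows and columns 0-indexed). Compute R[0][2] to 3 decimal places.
End-effector z-axis (col 2 of R) = (-0.5000,0.8660,0.0000)
R[0][2] = -0.5000

-0.500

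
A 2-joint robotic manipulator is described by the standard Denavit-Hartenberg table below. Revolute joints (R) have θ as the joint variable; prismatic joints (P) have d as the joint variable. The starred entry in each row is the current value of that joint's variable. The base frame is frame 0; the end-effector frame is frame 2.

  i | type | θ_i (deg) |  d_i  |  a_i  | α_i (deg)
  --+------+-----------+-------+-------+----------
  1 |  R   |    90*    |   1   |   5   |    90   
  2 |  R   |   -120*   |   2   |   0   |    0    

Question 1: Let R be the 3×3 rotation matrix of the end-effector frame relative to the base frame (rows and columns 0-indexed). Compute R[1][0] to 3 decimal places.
-0.500

End-effector x-axis (col 0 of R) = (0.0000,-0.5000,-0.8660)
R[1][0] = -0.5000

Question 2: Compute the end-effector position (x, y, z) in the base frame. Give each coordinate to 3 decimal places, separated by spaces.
after link 1: o_1 = (0.0000, 5.0000, 1.0000)
after link 2: o_2 = (2.0000, 5.0000, 1.0000)

2.000 5.000 1.000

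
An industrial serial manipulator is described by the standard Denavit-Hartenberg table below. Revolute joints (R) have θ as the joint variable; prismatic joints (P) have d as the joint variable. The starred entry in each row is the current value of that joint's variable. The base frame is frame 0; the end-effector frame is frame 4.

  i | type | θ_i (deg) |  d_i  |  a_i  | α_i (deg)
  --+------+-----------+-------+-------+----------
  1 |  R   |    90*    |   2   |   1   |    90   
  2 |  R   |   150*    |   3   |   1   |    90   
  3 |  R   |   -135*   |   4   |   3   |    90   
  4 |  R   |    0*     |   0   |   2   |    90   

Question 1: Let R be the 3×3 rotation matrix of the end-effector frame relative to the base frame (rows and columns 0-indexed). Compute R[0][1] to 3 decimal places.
End-effector y-axis (col 1 of R) = (0.7071,0.6124,-0.3536)
R[0][1] = 0.7071

0.707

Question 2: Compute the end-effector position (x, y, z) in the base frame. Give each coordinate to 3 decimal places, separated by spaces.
-0.536 5.196 4.196

after link 1: o_1 = (0.0000, 1.0000, 2.0000)
after link 2: o_2 = (3.0000, 0.1340, 2.5000)
after link 3: o_3 = (0.8787, 3.9711, 4.9034)
after link 4: o_4 = (-0.5355, 5.1958, 4.1963)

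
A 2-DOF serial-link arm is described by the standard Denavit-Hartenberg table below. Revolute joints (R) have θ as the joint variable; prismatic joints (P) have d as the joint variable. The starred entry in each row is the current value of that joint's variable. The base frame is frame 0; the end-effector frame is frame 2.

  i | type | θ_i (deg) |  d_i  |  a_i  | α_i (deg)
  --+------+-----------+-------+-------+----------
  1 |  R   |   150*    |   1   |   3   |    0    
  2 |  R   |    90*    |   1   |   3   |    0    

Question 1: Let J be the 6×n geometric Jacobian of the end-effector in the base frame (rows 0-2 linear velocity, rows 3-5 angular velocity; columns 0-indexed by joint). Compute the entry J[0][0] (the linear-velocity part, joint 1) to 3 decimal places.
1.098

axis z_0 = ẑ; lever o_n−o_0 = (-4.0981,-1.0981,2.0000)
cross product → J_v[:, 0] = (1.0981,-4.0981,0.0000)
J_ω[:, 0] = z_0
entry J[0][0] = 1.0981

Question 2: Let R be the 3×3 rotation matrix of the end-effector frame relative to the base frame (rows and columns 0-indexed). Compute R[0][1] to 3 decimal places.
0.866

End-effector y-axis (col 1 of R) = (0.8660,-0.5000,0.0000)
R[0][1] = 0.8660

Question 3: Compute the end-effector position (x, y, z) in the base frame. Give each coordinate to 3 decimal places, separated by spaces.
-4.098 -1.098 2.000

after link 1: o_1 = (-2.5981, 1.5000, 1.0000)
after link 2: o_2 = (-4.0981, -1.0981, 2.0000)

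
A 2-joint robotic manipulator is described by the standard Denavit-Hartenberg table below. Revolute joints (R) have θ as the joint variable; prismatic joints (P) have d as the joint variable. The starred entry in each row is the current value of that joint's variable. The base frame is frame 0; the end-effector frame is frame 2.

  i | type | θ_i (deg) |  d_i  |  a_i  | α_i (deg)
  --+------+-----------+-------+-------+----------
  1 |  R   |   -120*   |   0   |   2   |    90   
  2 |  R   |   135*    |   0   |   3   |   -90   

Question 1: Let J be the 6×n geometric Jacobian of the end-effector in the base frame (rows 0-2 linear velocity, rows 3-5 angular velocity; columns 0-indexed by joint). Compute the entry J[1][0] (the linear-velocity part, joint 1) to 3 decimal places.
0.061

axis z_0 = ẑ; lever o_n−o_0 = (0.0607,0.1051,2.1213)
cross product → J_v[:, 0] = (-0.1051,0.0607,0.0000)
J_ω[:, 0] = z_0
entry J[1][0] = 0.0607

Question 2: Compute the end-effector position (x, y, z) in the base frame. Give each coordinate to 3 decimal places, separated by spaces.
after link 1: o_1 = (-1.0000, -1.7321, 0.0000)
after link 2: o_2 = (0.0607, 0.1051, 2.1213)

0.061 0.105 2.121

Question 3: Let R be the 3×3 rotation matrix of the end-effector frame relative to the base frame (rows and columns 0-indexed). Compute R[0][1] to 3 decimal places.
0.866

End-effector y-axis (col 1 of R) = (0.8660,-0.5000,-0.0000)
R[0][1] = 0.8660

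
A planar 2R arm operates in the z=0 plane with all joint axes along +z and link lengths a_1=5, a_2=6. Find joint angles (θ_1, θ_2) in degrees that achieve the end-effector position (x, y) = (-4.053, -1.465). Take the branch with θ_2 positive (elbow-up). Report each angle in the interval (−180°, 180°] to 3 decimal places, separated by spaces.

cos θ_2 = (18.5730−5²−6²)/(2·5·6) = -0.7071; θ_2 = 135.0008° (elbow-up)
β = atan2(-1.4650,-4.0530) = -160.1271°; ψ = atan2(4.2426,0.7573) = 79.8793°
θ_1 = β − ψ = -240.0063°

119.994 135.001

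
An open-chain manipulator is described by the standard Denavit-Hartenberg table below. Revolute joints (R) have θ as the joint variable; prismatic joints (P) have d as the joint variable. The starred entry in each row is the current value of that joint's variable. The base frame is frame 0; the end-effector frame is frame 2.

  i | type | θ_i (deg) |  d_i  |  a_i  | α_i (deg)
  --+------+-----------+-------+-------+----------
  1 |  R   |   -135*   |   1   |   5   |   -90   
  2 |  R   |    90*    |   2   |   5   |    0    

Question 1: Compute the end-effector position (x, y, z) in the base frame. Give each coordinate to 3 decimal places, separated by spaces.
after link 1: o_1 = (-3.5355, -3.5355, 1.0000)
after link 2: o_2 = (-2.1213, -4.9497, -4.0000)

-2.121 -4.950 -4.000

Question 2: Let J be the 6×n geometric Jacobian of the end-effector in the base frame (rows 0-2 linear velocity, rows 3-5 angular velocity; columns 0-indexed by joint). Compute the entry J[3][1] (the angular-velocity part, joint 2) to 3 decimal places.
0.707

axis z_1 = (0.7071,-0.7071,0.0000); lever o_n−o_1 = (1.4142,-1.4142,-5.0000)
cross product → J_v[:, 1] = (3.5355,3.5355,0.0000)
J_ω[:, 1] = z_1
entry J[3][1] = 0.7071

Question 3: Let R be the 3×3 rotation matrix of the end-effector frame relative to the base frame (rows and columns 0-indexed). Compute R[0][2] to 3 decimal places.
0.707

End-effector z-axis (col 2 of R) = (0.7071,-0.7071,0.0000)
R[0][2] = 0.7071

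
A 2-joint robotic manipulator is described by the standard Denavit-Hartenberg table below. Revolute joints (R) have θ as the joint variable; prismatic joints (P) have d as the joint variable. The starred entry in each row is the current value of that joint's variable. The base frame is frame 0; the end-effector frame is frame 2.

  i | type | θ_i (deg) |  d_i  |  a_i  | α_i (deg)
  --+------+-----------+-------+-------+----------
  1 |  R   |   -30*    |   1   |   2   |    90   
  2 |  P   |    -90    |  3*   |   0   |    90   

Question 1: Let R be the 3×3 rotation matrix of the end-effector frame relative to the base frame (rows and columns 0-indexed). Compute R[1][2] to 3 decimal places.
End-effector z-axis (col 2 of R) = (-0.8660,0.5000,-0.0000)
R[1][2] = 0.5000

0.500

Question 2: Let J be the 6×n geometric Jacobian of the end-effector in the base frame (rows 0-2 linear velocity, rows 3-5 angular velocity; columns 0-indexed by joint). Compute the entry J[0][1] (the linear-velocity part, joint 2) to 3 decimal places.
prismatic axis z_1 = (-0.5000,-0.8660,0.0000)
J_v[:, 1] = z_1; J_ω[:, 1] = (0,0,0)
entry J[0][1] = -0.5000

-0.500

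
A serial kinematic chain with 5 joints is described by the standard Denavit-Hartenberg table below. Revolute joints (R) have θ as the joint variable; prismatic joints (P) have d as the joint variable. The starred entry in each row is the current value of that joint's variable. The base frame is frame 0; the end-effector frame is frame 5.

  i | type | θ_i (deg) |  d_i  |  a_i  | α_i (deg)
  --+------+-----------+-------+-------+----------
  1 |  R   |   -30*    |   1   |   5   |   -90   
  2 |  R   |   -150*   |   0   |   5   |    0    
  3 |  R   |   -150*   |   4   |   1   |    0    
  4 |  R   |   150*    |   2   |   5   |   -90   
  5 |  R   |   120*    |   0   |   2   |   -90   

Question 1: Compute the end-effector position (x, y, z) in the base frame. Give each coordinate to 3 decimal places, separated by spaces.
after link 1: o_1 = (4.3301, -2.5000, 1.0000)
after link 2: o_2 = (0.5801, -0.3349, 3.5000)
after link 3: o_3 = (3.0131, 2.8792, 2.6340)
after link 4: o_4 = (0.2631, 6.7763, 5.1340)
after link 5: o_5 = (0.1471, 4.8433, 4.6340)

0.147 4.843 4.634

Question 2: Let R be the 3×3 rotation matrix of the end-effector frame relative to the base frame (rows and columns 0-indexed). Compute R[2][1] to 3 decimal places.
-0.866

End-effector y-axis (col 1 of R) = (-0.4330,0.2500,-0.8660)
R[2][1] = -0.8660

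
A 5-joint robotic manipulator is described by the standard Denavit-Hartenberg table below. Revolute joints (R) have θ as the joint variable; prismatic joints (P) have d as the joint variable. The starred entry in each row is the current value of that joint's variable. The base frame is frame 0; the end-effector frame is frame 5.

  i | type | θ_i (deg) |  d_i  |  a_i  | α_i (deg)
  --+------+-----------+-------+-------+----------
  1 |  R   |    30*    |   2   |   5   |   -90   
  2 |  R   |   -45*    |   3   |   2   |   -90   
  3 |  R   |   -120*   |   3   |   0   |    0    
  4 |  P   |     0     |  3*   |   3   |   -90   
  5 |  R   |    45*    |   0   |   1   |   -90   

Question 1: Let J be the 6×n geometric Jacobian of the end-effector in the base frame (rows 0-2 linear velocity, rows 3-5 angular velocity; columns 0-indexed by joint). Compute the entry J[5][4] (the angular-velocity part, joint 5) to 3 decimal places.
axis z_4 = (0.2803,0.7392,0.6124); lever o_n−o_4 = (-0.9557,0.1553,0.2500)
cross product → J_v[:, 4] = (0.0897,-0.6553,0.7500)
J_ω[:, 4] = z_4
entry J[5][4] = 0.6124

0.612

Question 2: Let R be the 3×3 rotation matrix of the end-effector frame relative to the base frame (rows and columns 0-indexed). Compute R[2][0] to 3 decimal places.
End-effector x-axis (col 0 of R) = (-0.9557,0.1553,0.2500)
R[2][0] = 0.2500

0.250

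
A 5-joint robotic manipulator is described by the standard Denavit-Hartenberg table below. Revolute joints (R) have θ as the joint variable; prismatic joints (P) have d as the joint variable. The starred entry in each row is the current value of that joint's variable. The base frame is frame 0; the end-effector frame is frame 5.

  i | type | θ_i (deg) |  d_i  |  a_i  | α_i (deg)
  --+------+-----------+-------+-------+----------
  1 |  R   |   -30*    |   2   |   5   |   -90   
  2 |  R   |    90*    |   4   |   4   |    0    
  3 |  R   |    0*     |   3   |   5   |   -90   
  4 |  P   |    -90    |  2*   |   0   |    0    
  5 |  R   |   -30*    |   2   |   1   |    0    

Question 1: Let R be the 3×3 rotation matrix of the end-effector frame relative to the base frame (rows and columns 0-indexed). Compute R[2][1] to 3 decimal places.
End-effector y-axis (col 1 of R) = (0.2500,0.4330,-0.8660)
R[2][1] = -0.8660

-0.866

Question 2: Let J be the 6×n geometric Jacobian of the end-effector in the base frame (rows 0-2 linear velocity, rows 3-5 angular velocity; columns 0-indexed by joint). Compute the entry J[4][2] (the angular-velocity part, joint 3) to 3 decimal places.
axis z_2 = (0.5000,0.8660,0.0000); lever o_n−o_2 = (-1.5311,5.3481,-4.5000)
cross product → J_v[:, 2] = (-3.8971,2.2500,4.0000)
J_ω[:, 2] = z_2
entry J[4][2] = 0.8660

0.866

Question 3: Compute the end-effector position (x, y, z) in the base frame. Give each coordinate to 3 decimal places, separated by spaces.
after link 1: o_1 = (4.3301, -2.5000, 2.0000)
after link 2: o_2 = (6.3301, 0.9641, -2.0000)
after link 3: o_3 = (7.8301, 3.5622, -7.0000)
after link 4: o_4 = (6.0981, 4.5622, -7.0000)
after link 5: o_5 = (4.7990, 6.3122, -6.5000)

4.799 6.312 -6.500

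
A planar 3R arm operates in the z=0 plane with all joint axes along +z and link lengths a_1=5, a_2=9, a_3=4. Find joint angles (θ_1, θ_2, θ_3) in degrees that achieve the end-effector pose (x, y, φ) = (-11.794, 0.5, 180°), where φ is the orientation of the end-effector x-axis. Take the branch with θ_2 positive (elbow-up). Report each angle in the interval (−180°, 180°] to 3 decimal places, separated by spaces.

wrist centre = target − a_3·(cos φ, sin φ) = (-7.7940, 0.5000)
cos θ_2 = (60.9964−5²−9²)/(2·5·9) = -0.5000; θ_2 = 120.0026° (elbow-up)
β = atan2(0.5000,-7.7940) = 176.3294°; ψ = atan2(7.7940,0.4996) = 86.3320°
θ_1 = β − ψ = 89.9974°
θ_3 = φ − θ_1 − θ_2 = -30.0000° (wrapped to (-180°,180°])

89.997 120.003 -30.000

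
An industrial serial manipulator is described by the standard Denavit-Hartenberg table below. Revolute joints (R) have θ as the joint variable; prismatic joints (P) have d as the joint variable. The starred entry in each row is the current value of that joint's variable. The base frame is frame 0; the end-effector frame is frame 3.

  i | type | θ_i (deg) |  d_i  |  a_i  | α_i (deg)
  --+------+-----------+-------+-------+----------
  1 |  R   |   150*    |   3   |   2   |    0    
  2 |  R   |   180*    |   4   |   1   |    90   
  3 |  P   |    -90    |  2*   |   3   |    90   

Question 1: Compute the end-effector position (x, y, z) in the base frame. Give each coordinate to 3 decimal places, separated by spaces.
-1.866 -1.232 4.000

after link 1: o_1 = (-1.7321, 1.0000, 3.0000)
after link 2: o_2 = (-0.8660, 0.5000, 7.0000)
after link 3: o_3 = (-1.8660, -1.2321, 4.0000)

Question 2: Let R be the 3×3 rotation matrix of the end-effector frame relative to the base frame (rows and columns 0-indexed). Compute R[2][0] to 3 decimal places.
End-effector x-axis (col 0 of R) = (0.0000,-0.0000,-1.0000)
R[2][0] = -1.0000

-1.000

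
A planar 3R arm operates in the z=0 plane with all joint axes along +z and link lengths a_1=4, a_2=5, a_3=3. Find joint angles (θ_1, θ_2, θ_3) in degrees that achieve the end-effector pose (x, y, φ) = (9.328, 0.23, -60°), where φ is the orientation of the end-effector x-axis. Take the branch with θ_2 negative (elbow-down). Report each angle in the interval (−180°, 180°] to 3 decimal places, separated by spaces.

wrist centre = target − a_3·(cos φ, sin φ) = (7.8280, 2.8281)
cos θ_2 = (69.2756−4²−5²)/(2·4·5) = 0.7069; θ_2 = -45.0176° (elbow-down)
β = atan2(2.8281,7.8280) = 19.8636°; ψ = atan2(-3.5366,7.5344) = -25.1450°
θ_1 = β − ψ = 45.0087°
θ_3 = φ − θ_1 − θ_2 = -59.9911° (wrapped to (-180°,180°])

45.009 -45.018 -59.991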